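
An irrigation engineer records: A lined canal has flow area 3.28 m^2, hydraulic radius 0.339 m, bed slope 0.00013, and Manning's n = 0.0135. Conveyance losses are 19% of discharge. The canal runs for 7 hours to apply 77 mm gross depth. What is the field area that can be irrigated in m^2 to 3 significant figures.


Approach: apply Manning's equation with a conveyance and depth budget, Q = (1/n)*A*R^(2/3)*S^(1/2); Q_field = Q*(1-loss); Area = Q_field*t/(d/1000).
Step 1 — canal discharge (Manning's equation):
  Q = (1/0.0135) * 3.28 * 0.339^(2/3) * 0.00013^(1/2) = 1.3468 m^3/s
Step 2 — delivered flow: Q_field = 1.3468*(1 - 19/100) = 1.0909 m^3/s
Step 3 — volume delivered: V = 1.0909 * 7*3600 = 27491 m^3
Step 4 — area served: A = V / (depth/1000) = 27491 / 0.077 = 357000 m^2
Therefore the field area that can be irrigated = 357000 m^2.


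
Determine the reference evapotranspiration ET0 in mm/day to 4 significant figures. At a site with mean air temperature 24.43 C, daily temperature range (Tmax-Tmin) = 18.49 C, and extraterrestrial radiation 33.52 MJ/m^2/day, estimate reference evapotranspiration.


Approach: apply the Hargreaves-Samani method, ET0 = 0.0023*(Tmean+17.8)*sqrt(Tmax-Tmin)*0.408*Ra.
ET0 = 0.0023*(24.43+17.8)*sqrt(18.49)*0.408*33.52 = 5.712 mm/day
Therefore the reference evapotranspiration ET0 = 5.712 mm/day.


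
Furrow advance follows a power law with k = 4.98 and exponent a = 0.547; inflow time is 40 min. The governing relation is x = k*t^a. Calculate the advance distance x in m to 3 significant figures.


x = 4.98 * 40^0.547 = 37.5 m
Therefore the advance distance x = 37.5 m.


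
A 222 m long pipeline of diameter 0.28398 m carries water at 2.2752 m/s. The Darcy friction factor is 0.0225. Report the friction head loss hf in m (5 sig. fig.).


Approach: apply the Darcy-Weisbach equation, hf = f*(L/D)*(v^2/(2g)).
hf = 0.0225 * (222/0.28398) * (2.2752^2 / (2*9.81))
hf = 4.6407 m
Therefore the friction head loss hf = 4.6407 m.


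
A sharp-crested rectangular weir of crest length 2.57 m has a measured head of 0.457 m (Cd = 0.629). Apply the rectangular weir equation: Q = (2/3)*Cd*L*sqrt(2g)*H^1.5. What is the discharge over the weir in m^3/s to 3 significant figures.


Q = (2/3)*0.629*2.57*sqrt(2*9.81)*0.457^1.5 = 1.47 m^3/s
Therefore the discharge over the weir = 1.47 m^3/s.


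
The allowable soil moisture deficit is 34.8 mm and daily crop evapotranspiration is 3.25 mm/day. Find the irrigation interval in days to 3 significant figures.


Approach: apply the irrigation interval relation, interval = SMD / ETc.
interval = 34.8 / 3.25 = 10.7 days
Therefore the irrigation interval = 10.7 days.


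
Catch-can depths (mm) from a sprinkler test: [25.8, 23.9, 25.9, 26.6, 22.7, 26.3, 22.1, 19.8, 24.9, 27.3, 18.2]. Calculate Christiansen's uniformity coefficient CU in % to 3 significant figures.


Approach: apply Christiansen's uniformity coefficient, CU = (1 - mean_abs_deviation/mean)*100.
mean = 23.955 mm
mean |d_i - mean| = 2.3769 mm
CU = (1 - 2.3769/23.955)*100 = 90.1 %
Therefore Christiansen's uniformity coefficient CU = 90.1 %.


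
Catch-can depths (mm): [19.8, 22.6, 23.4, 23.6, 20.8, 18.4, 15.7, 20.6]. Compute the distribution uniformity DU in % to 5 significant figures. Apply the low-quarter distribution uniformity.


Approach: apply the low-quarter distribution uniformity, DU = (mean of lowest quarter of readings / overall mean)*100.
sorted lowest 2 of 8: [15.7, 18.4] -> mean = 17.05000 mm
overall mean = 20.61250 mm
DU = (17.05000/20.61250)*100 = 82.717 %
Therefore the distribution uniformity DU = 82.717 %.


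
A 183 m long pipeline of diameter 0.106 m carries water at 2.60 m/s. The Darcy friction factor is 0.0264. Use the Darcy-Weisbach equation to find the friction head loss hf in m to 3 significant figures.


Approach: apply the Darcy-Weisbach equation, hf = f*(L/D)*(v^2/(2g)).
hf = 0.0264 * (183/0.106) * (2.60^2 / (2*9.81))
hf = 15.7 m
Therefore the friction head loss hf = 15.7 m.


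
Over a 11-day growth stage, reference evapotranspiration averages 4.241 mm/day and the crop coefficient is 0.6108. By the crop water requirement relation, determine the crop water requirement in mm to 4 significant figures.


Approach: apply the crop water requirement relation, CWR = ET0 * Kc * days.
CWR = 4.241 * 0.6108 * 11 = 28.49 mm
Therefore the crop water requirement = 28.49 mm.


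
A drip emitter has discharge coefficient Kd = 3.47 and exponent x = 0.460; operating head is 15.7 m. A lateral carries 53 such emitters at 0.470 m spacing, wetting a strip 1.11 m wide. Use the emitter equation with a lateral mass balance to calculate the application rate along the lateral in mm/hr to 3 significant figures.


Approach: apply the emitter equation with a lateral mass balance, q = Kd*h^x; Q = n*q; rate = Q/(n*spacing*width).
Step 1 — single emitter flow (q = Kd*h^x):
  q = 3.47 * 15.7^0.460 = 12.315 L/hr
Step 2 — total lateral flow: Q = 53 * 12.315 = 652.71 L/hr
Step 3 — wetted area: A = 53 * 0.470 * 1.11 = 27.650 m^2
Step 4 — application rate: Q/A = 652.71/27.650 = 23.6 mm/hr
Therefore the application rate along the lateral = 23.6 mm/hr.


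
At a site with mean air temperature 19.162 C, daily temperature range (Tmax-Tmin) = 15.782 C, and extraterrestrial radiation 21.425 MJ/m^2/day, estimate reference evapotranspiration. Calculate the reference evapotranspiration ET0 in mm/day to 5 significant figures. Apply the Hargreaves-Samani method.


Approach: apply the Hargreaves-Samani method, ET0 = 0.0023*(Tmean+17.8)*sqrt(Tmax-Tmin)*0.408*Ra.
ET0 = 0.0023*(19.162+17.8)*sqrt(15.782)*0.408*21.425 = 2.9522 mm/day
Therefore the reference evapotranspiration ET0 = 2.9522 mm/day.


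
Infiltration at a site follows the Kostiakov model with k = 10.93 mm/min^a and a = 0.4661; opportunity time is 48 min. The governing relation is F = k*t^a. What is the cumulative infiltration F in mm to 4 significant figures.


F = 10.93 * 48^0.4661 = 66.41 mm
Therefore the cumulative infiltration F = 66.41 mm.


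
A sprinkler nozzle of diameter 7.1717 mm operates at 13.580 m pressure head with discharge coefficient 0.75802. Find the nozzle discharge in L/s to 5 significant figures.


Approach: apply the orifice equation, Q = Cd*A*sqrt(2*g*h), A = pi*(d/2)^2.
A = pi*(7.1717e-3/2)^2 = 4.039560e-05 m^2
Q = 0.75802 * 4.039560e-05 * sqrt(2*9.81*13.580) * 1000 = 0.49982 L/s
Therefore the nozzle discharge = 0.49982 L/s.


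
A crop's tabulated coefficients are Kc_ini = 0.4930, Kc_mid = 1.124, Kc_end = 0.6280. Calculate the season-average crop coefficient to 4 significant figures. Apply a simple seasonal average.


Approach: apply a simple seasonal average, Kc_avg = (Kc_ini + Kc_mid + Kc_end)/3.
Kc_avg = (0.4930 + 1.124 + 0.6280)/3 = 0.7483
Therefore the season-average crop coefficient = 0.7483.


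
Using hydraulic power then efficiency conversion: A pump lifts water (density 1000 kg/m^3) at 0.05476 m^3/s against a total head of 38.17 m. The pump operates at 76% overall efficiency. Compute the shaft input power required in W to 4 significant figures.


Approach: apply hydraulic power then efficiency conversion, P = rho*g*Q*H; P_in = P/eta.
Step 1 — hydraulic power (P = rho*g*Q*H):
  P = 1000 * 9.81 * 0.05476 * 38.17 = 20504.8 W
Step 2 — input power: P_in = P/eta = 20504.8 / 0.76 = 26980 W
Therefore the shaft input power required = 26980 W.


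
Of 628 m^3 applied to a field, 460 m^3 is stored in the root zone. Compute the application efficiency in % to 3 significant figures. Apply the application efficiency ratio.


Approach: apply the application efficiency ratio, Ea = (stored/applied)*100.
Ea = (460/628)*100 = 73.2 %
Therefore the application efficiency = 73.2 %.


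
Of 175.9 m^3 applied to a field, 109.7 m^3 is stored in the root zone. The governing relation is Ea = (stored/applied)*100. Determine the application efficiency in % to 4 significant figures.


Ea = (109.7/175.9)*100 = 62.36 %
Therefore the application efficiency = 62.36 %.


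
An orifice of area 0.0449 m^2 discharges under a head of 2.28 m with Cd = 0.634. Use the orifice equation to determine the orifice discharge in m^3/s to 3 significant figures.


Approach: apply the orifice equation, Q = Cd*A*sqrt(2*g*h).
Q = 0.634 * 0.0449 * sqrt(2*9.81*2.28) = 0.190 m^3/s
Therefore the orifice discharge = 0.190 m^3/s.


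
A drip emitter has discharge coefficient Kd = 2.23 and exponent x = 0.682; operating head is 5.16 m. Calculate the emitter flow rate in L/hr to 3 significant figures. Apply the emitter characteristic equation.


Approach: apply the emitter characteristic equation, q = Kd * h^x.
q = 2.23 * 5.16^0.682 = 6.83 L/hr
Therefore the emitter flow rate = 6.83 L/hr.


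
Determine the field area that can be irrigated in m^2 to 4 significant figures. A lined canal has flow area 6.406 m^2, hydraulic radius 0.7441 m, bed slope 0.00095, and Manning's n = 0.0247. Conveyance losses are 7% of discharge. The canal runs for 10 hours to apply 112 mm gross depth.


Approach: apply Manning's equation with a conveyance and depth budget, Q = (1/n)*A*R^(2/3)*S^(1/2); Q_field = Q*(1-loss); Area = Q_field*t/(d/1000).
Step 1 — canal discharge (Manning's equation):
  Q = (1/0.0247) * 6.406 * 0.7441^(2/3) * 0.00095^(1/2) = 6.56406 m^3/s
Step 2 — delivered flow: Q_field = 6.56406*(1 - 7/100) = 6.10458 m^3/s
Step 3 — volume delivered: V = 6.10458 * 10*3600 = 219765 m^3
Step 4 — area served: A = V / (depth/1000) = 219765 / 0.112 = 1962000 m^2
Therefore the field area that can be irrigated = 1962000 m^2.


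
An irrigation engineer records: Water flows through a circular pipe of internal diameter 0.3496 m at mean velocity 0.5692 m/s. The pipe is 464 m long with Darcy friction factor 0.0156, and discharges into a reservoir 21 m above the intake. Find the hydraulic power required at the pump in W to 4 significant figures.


Approach: apply continuity + Darcy-Weisbach + hydraulic power, Q = A*v; hf = f*(L/D)*(v^2/(2g)); H = static + hf; P = rho*g*Q*H.
Step 1 — flow rate (continuity, Q = A*v):
  A = pi*(0.3496/2)^2 = 0.0959915 m^2
  Q = 0.0959915 * 0.5692 = 0.0546384 m^3/s
Step 2 — friction head loss (Darcy-Weisbach):
  hf = 0.0156 * (464/0.3496) * (0.5692^2 / (2*9.81))
  hf = 0.341902 m
Step 3 — total head: H = 21 + 0.341902 = 21.3419 m
Step 4 — hydraulic power (P = rho*g*Q*H):
  P = 1000 * 9.81 * 0.0546384 * 21.3419 = 11440 W
Therefore the hydraulic power required at the pump = 11440 W.


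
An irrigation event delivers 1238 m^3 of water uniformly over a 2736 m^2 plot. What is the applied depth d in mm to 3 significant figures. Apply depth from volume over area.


Approach: apply depth from volume over area, d = (V/A)*1000.
d = (1238 / 2736) * 1000 = 452 mm
Therefore the applied depth d = 452 mm.


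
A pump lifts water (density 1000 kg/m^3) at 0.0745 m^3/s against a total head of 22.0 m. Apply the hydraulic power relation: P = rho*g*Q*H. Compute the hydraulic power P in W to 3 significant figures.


P = 1000 * 9.81 * 0.0745 * 22.0 = 16100 W
Therefore the hydraulic power P = 16100 W.


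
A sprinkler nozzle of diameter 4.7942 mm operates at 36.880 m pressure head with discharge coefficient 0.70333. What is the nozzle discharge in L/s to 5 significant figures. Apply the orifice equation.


Approach: apply the orifice equation, Q = Cd*A*sqrt(2*g*h), A = pi*(d/2)^2.
A = pi*(4.7942e-3/2)^2 = 1.805187e-05 m^2
Q = 0.70333 * 1.805187e-05 * sqrt(2*9.81*36.880) * 1000 = 0.34153 L/s
Therefore the nozzle discharge = 0.34153 L/s.


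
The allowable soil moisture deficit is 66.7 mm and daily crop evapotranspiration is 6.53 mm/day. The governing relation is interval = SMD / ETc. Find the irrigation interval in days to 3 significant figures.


interval = 66.7 / 6.53 = 10.2 days
Therefore the irrigation interval = 10.2 days.


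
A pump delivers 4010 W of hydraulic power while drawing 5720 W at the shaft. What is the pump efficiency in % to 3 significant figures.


Approach: apply the efficiency ratio, eta = (P_out/P_in)*100.
eta = (4010 / 5720) * 100 = 70.1 %
Therefore the pump efficiency = 70.1 %.


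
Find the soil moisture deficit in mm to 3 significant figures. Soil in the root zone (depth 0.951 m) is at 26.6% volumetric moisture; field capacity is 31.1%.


Approach: apply the soil moisture deficit relation, SMD = (FC - theta)/100 * depth * 1000.
SMD = (31.1 - 26.6)/100 * 0.951 * 1000 = 42.8 mm
Therefore the soil moisture deficit = 42.8 mm.


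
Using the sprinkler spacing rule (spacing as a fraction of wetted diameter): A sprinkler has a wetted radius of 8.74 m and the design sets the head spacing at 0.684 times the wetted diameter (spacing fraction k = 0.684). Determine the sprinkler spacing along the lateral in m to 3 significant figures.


Approach: apply the sprinkler spacing rule (spacing as a fraction of wetted diameter), S = k*(2*R).
S = 0.684 * (2 * 8.74) = 12.0 m
Therefore the sprinkler spacing along the lateral = 12.0 m.


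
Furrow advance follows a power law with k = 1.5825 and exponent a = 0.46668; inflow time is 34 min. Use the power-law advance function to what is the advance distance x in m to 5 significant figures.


Approach: apply the power-law advance function, x = k*t^a.
x = 1.5825 * 34^0.46668 = 8.2045 m
Therefore the advance distance x = 8.2045 m.


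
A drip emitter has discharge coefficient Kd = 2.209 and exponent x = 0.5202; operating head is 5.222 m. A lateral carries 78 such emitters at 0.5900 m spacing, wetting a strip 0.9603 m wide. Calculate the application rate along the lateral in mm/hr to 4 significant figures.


Approach: apply the emitter equation with a lateral mass balance, q = Kd*h^x; Q = n*q; rate = Q/(n*spacing*width).
Step 1 — single emitter flow (q = Kd*h^x):
  q = 2.209 * 5.222^0.5202 = 5.21933 L/hr
Step 2 — total lateral flow: Q = 78 * 5.21933 = 407.107 L/hr
Step 3 — wetted area: A = 78 * 0.5900 * 0.9603 = 44.1930 m^2
Step 4 — application rate: Q/A = 407.107/44.1930 = 9.212 mm/hr
Therefore the application rate along the lateral = 9.212 mm/hr.


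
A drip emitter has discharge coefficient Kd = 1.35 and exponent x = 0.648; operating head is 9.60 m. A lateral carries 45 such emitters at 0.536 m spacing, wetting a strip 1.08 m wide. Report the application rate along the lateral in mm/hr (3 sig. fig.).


Approach: apply the emitter equation with a lateral mass balance, q = Kd*h^x; Q = n*q; rate = Q/(n*spacing*width).
Step 1 — single emitter flow (q = Kd*h^x):
  q = 1.35 * 9.60^0.648 = 5.8458 L/hr
Step 2 — total lateral flow: Q = 45 * 5.8458 = 263.06 L/hr
Step 3 — wetted area: A = 45 * 0.536 * 1.08 = 26.050 m^2
Step 4 — application rate: Q/A = 263.06/26.050 = 10.1 mm/hr
Therefore the application rate along the lateral = 10.1 mm/hr.


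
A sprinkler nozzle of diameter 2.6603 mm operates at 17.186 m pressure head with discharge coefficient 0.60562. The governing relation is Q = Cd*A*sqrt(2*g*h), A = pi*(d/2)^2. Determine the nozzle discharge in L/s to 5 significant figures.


A = pi*(2.6603e-3/2)^2 = 5.558417e-06 m^2
Q = 0.60562 * 5.558417e-06 * sqrt(2*9.81*17.186) * 1000 = 0.061814 L/s
Therefore the nozzle discharge = 0.061814 L/s.


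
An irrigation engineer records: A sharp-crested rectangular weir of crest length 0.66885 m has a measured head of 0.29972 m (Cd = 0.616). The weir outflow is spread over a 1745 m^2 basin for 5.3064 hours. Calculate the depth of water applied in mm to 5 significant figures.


Approach: apply the rectangular weir equation with a volume-to-depth conversion, Q = (2/3)*Cd*L*sqrt(2g)*H^1.5; d = Q*t/A * 1000.
Step 1 — weir discharge:
  Q = (2/3)*0.616*0.66885*sqrt(2*9.81)*0.29972^1.5 = 0.1996371 m^3/s
Step 2 — volume: V = 0.1996371 * 5.3064*3600 = 3813.676 m^3
Step 3 — depth: d = V/A * 1000 = 3813.676/1745 * 1000 = 2185.5 mm
Therefore the depth of water applied = 2185.5 mm.


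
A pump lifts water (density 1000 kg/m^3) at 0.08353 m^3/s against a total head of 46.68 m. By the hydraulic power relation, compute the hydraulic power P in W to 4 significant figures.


Approach: apply the hydraulic power relation, P = rho*g*Q*H.
P = 1000 * 9.81 * 0.08353 * 46.68 = 38250 W
Therefore the hydraulic power P = 38250 W.


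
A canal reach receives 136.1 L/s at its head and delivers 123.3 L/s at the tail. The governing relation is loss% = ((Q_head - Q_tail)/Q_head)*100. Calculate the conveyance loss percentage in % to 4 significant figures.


loss = ((136.1 - 123.3)/136.1)*100 = 9.405 %
Therefore the conveyance loss percentage = 9.405 %.


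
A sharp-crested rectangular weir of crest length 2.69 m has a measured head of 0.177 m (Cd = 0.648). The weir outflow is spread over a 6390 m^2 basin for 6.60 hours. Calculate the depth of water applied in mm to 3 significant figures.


Approach: apply the rectangular weir equation with a volume-to-depth conversion, Q = (2/3)*Cd*L*sqrt(2g)*H^1.5; d = Q*t/A * 1000.
Step 1 — weir discharge:
  Q = (2/3)*0.648*2.69*sqrt(2*9.81)*0.177^1.5 = 0.38331 m^3/s
Step 2 — volume: V = 0.38331 * 6.60*3600 = 9107.3 m^3
Step 3 — depth: d = V/A * 1000 = 9107.3/6390 * 1000 = 1430 mm
Therefore the depth of water applied = 1430 mm.


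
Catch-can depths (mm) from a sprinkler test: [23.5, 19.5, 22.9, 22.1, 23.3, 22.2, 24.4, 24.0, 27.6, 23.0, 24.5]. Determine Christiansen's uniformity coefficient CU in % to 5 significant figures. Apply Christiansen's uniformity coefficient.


Approach: apply Christiansen's uniformity coefficient, CU = (1 - mean_abs_deviation/mean)*100.
mean = 23.36364 mm
mean |d_i - mean| = 1.305785 mm
CU = (1 - 1.305785/23.36364)*100 = 94.411 %
Therefore Christiansen's uniformity coefficient CU = 94.411 %.


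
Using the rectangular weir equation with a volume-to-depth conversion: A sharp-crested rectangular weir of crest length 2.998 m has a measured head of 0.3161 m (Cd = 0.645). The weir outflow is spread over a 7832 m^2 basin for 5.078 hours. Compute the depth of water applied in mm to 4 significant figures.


Approach: apply the rectangular weir equation with a volume-to-depth conversion, Q = (2/3)*Cd*L*sqrt(2g)*H^1.5; d = Q*t/A * 1000.
Step 1 — weir discharge:
  Q = (2/3)*0.645*2.998*sqrt(2*9.81)*0.3161^1.5 = 1.01481 m^3/s
Step 2 — volume: V = 1.01481 * 5.078*3600 = 18551.6 m^3
Step 3 — depth: d = V/A * 1000 = 18551.6/7832 * 1000 = 2369 mm
Therefore the depth of water applied = 2369 mm.


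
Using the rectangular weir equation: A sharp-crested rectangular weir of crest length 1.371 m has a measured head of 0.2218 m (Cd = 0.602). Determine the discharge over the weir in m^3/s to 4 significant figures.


Approach: apply the rectangular weir equation, Q = (2/3)*Cd*L*sqrt(2g)*H^1.5.
Q = (2/3)*0.602*1.371*sqrt(2*9.81)*0.2218^1.5 = 0.2546 m^3/s
Therefore the discharge over the weir = 0.2546 m^3/s.


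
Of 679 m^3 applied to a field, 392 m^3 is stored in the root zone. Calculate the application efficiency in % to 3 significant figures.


Approach: apply the application efficiency ratio, Ea = (stored/applied)*100.
Ea = (392/679)*100 = 57.7 %
Therefore the application efficiency = 57.7 %.


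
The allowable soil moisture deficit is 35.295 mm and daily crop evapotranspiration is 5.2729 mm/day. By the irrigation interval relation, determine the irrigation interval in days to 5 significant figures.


Approach: apply the irrigation interval relation, interval = SMD / ETc.
interval = 35.295 / 5.2729 = 6.6937 days
Therefore the irrigation interval = 6.6937 days.


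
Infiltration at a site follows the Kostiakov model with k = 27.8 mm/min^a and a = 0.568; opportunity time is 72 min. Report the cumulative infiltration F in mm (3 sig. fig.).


Approach: apply the Kostiakov infiltration equation, F = k*t^a.
F = 27.8 * 72^0.568 = 316 mm
Therefore the cumulative infiltration F = 316 mm.


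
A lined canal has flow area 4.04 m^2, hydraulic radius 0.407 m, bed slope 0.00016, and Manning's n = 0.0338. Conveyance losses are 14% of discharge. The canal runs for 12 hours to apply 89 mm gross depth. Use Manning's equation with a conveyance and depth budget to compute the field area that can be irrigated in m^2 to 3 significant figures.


Approach: apply Manning's equation with a conveyance and depth budget, Q = (1/n)*A*R^(2/3)*S^(1/2); Q_field = Q*(1-loss); Area = Q_field*t/(d/1000).
Step 1 — canal discharge (Manning's equation):
  Q = (1/0.0338) * 4.04 * 0.407^(2/3) * 0.00016^(1/2) = 0.83034 m^3/s
Step 2 — delivered flow: Q_field = 0.83034*(1 - 14/100) = 0.71409 m^3/s
Step 3 — volume delivered: V = 0.71409 * 12*3600 = 30849 m^3
Step 4 — area served: A = V / (depth/1000) = 30849 / 0.089 = 347000 m^2
Therefore the field area that can be irrigated = 347000 m^2.


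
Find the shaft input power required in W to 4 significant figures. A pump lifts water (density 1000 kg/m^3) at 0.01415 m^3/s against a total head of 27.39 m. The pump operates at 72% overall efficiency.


Approach: apply hydraulic power then efficiency conversion, P = rho*g*Q*H; P_in = P/eta.
Step 1 — hydraulic power (P = rho*g*Q*H):
  P = 1000 * 9.81 * 0.01415 * 27.39 = 3802.05 W
Step 2 — input power: P_in = P/eta = 3802.05 / 0.72 = 5281 W
Therefore the shaft input power required = 5281 W.


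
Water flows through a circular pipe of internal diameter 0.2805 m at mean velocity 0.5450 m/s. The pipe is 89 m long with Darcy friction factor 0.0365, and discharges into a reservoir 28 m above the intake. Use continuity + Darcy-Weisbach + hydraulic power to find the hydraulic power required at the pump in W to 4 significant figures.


Approach: apply continuity + Darcy-Weisbach + hydraulic power, Q = A*v; hf = f*(L/D)*(v^2/(2g)); H = static + hf; P = rho*g*Q*H.
Step 1 — flow rate (continuity, Q = A*v):
  A = pi*(0.2805/2)^2 = 0.0617953 m^2
  Q = 0.0617953 * 0.5450 = 0.0336785 m^3/s
Step 2 — friction head loss (Darcy-Weisbach):
  hf = 0.0365 * (89/0.2805) * (0.5450^2 / (2*9.81))
  hf = 0.175325 m
Step 3 — total head: H = 28 + 0.175325 = 28.1753 m
Step 4 — hydraulic power (P = rho*g*Q*H):
  P = 1000 * 9.81 * 0.0336785 * 28.1753 = 9309 W
Therefore the hydraulic power required at the pump = 9309 W.


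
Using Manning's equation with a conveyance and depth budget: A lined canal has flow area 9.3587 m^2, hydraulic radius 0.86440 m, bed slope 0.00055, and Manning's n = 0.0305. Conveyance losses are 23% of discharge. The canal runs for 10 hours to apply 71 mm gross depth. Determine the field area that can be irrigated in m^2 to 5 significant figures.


Approach: apply Manning's equation with a conveyance and depth budget, Q = (1/n)*A*R^(2/3)*S^(1/2); Q_field = Q*(1-loss); Area = Q_field*t/(d/1000).
Step 1 — canal discharge (Manning's equation):
  Q = (1/0.0305) * 9.3587 * 0.86440^(2/3) * 0.00055^(1/2) = 6.529905 m^3/s
Step 2 — delivered flow: Q_field = 6.529905*(1 - 23/100) = 5.028027 m^3/s
Step 3 — volume delivered: V = 5.028027 * 10*3600 = 181009.0 m^3
Step 4 — area served: A = V / (depth/1000) = 181009.0 / 0.071 = 2549400 m^2
Therefore the field area that can be irrigated = 2549400 m^2.


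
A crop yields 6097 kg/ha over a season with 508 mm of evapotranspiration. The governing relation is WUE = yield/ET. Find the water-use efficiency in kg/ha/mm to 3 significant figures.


WUE = 6097 / 508 = 12.0 kg/ha/mm
Therefore the water-use efficiency = 12.0 kg/ha/mm.


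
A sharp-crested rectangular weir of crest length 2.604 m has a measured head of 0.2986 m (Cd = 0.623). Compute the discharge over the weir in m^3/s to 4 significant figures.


Approach: apply the rectangular weir equation, Q = (2/3)*Cd*L*sqrt(2g)*H^1.5.
Q = (2/3)*0.623*2.604*sqrt(2*9.81)*0.2986^1.5 = 0.7817 m^3/s
Therefore the discharge over the weir = 0.7817 m^3/s.


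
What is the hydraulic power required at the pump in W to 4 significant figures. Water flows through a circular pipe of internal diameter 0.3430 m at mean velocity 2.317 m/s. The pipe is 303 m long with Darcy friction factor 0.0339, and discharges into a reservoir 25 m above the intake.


Approach: apply continuity + Darcy-Weisbach + hydraulic power, Q = A*v; hf = f*(L/D)*(v^2/(2g)); H = static + hf; P = rho*g*Q*H.
Step 1 — flow rate (continuity, Q = A*v):
  A = pi*(0.3430/2)^2 = 0.0924013 m^2
  Q = 0.0924013 * 2.317 = 0.214094 m^3/s
Step 2 — friction head loss (Darcy-Weisbach):
  hf = 0.0339 * (303/0.3430) * (2.317^2 / (2*9.81))
  hf = 8.19410 m
Step 3 — total head: H = 25 + 8.19410 = 33.1941 m
Step 4 — hydraulic power (P = rho*g*Q*H):
  P = 1000 * 9.81 * 0.214094 * 33.1941 = 69720 W
Therefore the hydraulic power required at the pump = 69720 W.


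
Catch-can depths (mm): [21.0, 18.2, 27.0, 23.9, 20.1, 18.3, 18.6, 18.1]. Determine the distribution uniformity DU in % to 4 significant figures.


Approach: apply the low-quarter distribution uniformity, DU = (mean of lowest quarter of readings / overall mean)*100.
sorted lowest 2 of 8: [18.1, 18.2] -> mean = 18.1500 mm
overall mean = 20.6500 mm
DU = (18.1500/20.6500)*100 = 87.89 %
Therefore the distribution uniformity DU = 87.89 %.


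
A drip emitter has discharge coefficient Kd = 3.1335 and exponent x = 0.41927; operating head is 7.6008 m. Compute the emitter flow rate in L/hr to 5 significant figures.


Approach: apply the emitter characteristic equation, q = Kd * h^x.
q = 3.1335 * 7.6008^0.41927 = 7.3341 L/hr
Therefore the emitter flow rate = 7.3341 L/hr.


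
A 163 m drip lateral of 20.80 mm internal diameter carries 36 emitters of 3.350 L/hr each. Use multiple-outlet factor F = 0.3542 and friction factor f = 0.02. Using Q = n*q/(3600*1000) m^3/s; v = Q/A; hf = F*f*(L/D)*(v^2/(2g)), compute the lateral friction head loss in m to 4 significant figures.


Q = 36*3.350/(3600*1000) = 3.35000e-05 m^3/s
A = pi*(20.80e-3/2)^2 = 3.39795e-04 m^2, so v = Q/A = 0.0985890 m/s
hf = 0.3542*0.02*(163/0.02080)*(0.0985890^2/(2*9.81)) = 0.02750 m
Therefore the lateral friction head loss = 0.02750 m.


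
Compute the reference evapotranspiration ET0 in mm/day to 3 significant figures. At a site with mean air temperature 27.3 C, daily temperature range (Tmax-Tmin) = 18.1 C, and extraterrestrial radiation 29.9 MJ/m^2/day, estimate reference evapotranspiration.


Approach: apply the Hargreaves-Samani method, ET0 = 0.0023*(Tmean+17.8)*sqrt(Tmax-Tmin)*0.408*Ra.
ET0 = 0.0023*(27.3+17.8)*sqrt(18.1)*0.408*29.9 = 5.38 mm/day
Therefore the reference evapotranspiration ET0 = 5.38 mm/day.


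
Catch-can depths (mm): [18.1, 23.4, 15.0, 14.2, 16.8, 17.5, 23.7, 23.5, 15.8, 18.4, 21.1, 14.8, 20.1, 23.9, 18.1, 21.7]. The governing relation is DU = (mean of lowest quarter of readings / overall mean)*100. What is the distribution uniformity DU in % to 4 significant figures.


sorted lowest 4 of 16: [14.2, 14.8, 15.0, 15.8] -> mean = 14.9500 mm
overall mean = 19.1313 mm
DU = (14.9500/19.1313)*100 = 78.14 %
Therefore the distribution uniformity DU = 78.14 %.


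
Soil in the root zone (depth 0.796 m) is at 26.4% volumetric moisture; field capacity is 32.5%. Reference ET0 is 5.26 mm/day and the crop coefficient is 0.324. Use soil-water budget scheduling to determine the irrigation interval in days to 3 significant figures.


Approach: apply soil-water budget scheduling, SMD = (FC-theta)/100*depth*1000; ETc = ET0*Kc; interval = SMD/ETc.
Step 1 — soil moisture deficit:
  SMD = (32.5 - 26.4)/100 * 0.796 * 1000 = 48.556 mm
Step 2 — daily crop ET (ETc = ET0*Kc):
  ETc = 5.26 * 0.324 = 1.7042 mm/day
Step 3 — irrigation interval (SMD/ETc):
  interval = 48.556 / 1.7042 = 28.5 days
Therefore the irrigation interval = 28.5 days.


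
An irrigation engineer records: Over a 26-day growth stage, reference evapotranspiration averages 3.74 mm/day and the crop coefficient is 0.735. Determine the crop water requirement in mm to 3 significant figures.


Approach: apply the crop water requirement relation, CWR = ET0 * Kc * days.
CWR = 3.74 * 0.735 * 26 = 71.5 mm
Therefore the crop water requirement = 71.5 mm.


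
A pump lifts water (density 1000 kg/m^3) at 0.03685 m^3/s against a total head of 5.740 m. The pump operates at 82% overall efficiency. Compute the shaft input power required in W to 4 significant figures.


Approach: apply hydraulic power then efficiency conversion, P = rho*g*Q*H; P_in = P/eta.
Step 1 — hydraulic power (P = rho*g*Q*H):
  P = 1000 * 9.81 * 0.03685 * 5.740 = 2075.00 W
Step 2 — input power: P_in = P/eta = 2075.00 / 0.82 = 2530 W
Therefore the shaft input power required = 2530 W.


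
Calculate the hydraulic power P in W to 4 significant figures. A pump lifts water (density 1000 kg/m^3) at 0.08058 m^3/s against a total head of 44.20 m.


Approach: apply the hydraulic power relation, P = rho*g*Q*H.
P = 1000 * 9.81 * 0.08058 * 44.20 = 34940 W
Therefore the hydraulic power P = 34940 W.


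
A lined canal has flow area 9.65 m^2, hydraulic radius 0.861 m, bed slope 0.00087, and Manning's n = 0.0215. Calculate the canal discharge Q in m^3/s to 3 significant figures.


Approach: apply Manning's equation, Q = (1/n)*A*R^(2/3)*S^(1/2).
Q = (1/0.0215) * 9.65 * 0.861^(2/3) * 0.00087^(1/2) = 12.0 m^3/s
Therefore the canal discharge Q = 12.0 m^3/s.


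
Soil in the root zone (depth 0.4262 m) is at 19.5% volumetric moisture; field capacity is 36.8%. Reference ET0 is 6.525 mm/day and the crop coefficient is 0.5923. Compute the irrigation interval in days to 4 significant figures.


Approach: apply soil-water budget scheduling, SMD = (FC-theta)/100*depth*1000; ETc = ET0*Kc; interval = SMD/ETc.
Step 1 — soil moisture deficit:
  SMD = (36.8 - 19.5)/100 * 0.4262 * 1000 = 73.7326 mm
Step 2 — daily crop ET (ETc = ET0*Kc):
  ETc = 6.525 * 0.5923 = 3.86476 mm/day
Step 3 — irrigation interval (SMD/ETc):
  interval = 73.7326 / 3.86476 = 19.08 days
Therefore the irrigation interval = 19.08 days.


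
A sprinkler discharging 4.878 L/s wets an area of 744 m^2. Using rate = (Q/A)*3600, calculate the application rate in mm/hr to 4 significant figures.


rate = (4.878 / 744) * 3600 = 23.60 mm/hr
Therefore the application rate = 23.60 mm/hr.


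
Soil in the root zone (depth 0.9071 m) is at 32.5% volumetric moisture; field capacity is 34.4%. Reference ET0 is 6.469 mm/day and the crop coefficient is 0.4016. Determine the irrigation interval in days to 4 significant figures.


Approach: apply soil-water budget scheduling, SMD = (FC-theta)/100*depth*1000; ETc = ET0*Kc; interval = SMD/ETc.
Step 1 — soil moisture deficit:
  SMD = (34.4 - 32.5)/100 * 0.9071 * 1000 = 17.2349 mm
Step 2 — daily crop ET (ETc = ET0*Kc):
  ETc = 6.469 * 0.4016 = 2.59795 mm/day
Step 3 — irrigation interval (SMD/ETc):
  interval = 17.2349 / 2.59795 = 6.634 days
Therefore the irrigation interval = 6.634 days.


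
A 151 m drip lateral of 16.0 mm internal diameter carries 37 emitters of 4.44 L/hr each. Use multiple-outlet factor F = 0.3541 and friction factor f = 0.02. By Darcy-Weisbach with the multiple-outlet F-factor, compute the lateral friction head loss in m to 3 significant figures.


Approach: apply Darcy-Weisbach with the multiple-outlet F-factor, Q = n*q/(3600*1000) m^3/s; v = Q/A; hf = F*f*(L/D)*(v^2/(2g)).
Q = 37*4.44/(3600*1000) = 4.5633e-05 m^3/s
A = pi*(16.0e-3/2)^2 = 2.0106e-04 m^2, so v = Q/A = 0.22696 m/s
hf = 0.3541*0.02*(151/0.0160)*(0.22696^2/(2*9.81)) = 0.175 m
Therefore the lateral friction head loss = 0.175 m.


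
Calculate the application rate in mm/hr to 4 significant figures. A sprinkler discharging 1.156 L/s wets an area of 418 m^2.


Approach: apply the application rate relation, rate = (Q/A)*3600.
rate = (1.156 / 418) * 3600 = 9.956 mm/hr
Therefore the application rate = 9.956 mm/hr.


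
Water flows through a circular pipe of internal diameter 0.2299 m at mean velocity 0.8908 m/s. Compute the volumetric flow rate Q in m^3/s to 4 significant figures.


Approach: apply the continuity equation for pipe flow, Q = A * v with A = pi*(D/2)^2.
A = pi*(0.2299/2)^2 = 0.0415114 m^2
Q = 0.0415114 * 0.8908 = 0.03698 m^3/s
Therefore the volumetric flow rate Q = 0.03698 m^3/s.


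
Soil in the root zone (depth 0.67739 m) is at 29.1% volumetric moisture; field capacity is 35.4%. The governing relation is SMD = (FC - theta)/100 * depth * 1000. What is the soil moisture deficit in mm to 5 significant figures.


SMD = (35.4 - 29.1)/100 * 0.67739 * 1000 = 42.676 mm
Therefore the soil moisture deficit = 42.676 mm.


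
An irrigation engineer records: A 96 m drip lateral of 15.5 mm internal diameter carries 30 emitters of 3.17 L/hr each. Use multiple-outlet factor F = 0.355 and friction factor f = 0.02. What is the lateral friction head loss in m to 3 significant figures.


Approach: apply Darcy-Weisbach with the multiple-outlet F-factor, Q = n*q/(3600*1000) m^3/s; v = Q/A; hf = F*f*(L/D)*(v^2/(2g)).
Q = 30*3.17/(3600*1000) = 2.6417e-05 m^3/s
A = pi*(15.5e-3/2)^2 = 1.8869e-04 m^2, so v = Q/A = 0.14000 m/s
hf = 0.355*0.02*(96/0.0155)*(0.14000^2/(2*9.81)) = 0.0439 m
Therefore the lateral friction head loss = 0.0439 m.


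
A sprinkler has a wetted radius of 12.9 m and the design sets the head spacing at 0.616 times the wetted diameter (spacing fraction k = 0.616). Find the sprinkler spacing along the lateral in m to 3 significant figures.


Approach: apply the sprinkler spacing rule (spacing as a fraction of wetted diameter), S = k*(2*R).
S = 0.616 * (2 * 12.9) = 15.9 m
Therefore the sprinkler spacing along the lateral = 15.9 m.


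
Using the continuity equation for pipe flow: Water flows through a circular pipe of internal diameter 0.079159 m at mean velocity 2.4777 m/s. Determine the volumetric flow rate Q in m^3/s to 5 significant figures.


Approach: apply the continuity equation for pipe flow, Q = A * v with A = pi*(D/2)^2.
A = pi*(0.079159/2)^2 = 0.004921421 m^2
Q = 0.004921421 * 2.4777 = 0.012194 m^3/s
Therefore the volumetric flow rate Q = 0.012194 m^3/s.


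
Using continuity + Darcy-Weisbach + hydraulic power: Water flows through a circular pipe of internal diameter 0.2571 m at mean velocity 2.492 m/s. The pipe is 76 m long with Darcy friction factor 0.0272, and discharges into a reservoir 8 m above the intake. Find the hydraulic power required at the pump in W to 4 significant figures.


Approach: apply continuity + Darcy-Weisbach + hydraulic power, Q = A*v; hf = f*(L/D)*(v^2/(2g)); H = static + hf; P = rho*g*Q*H.
Step 1 — flow rate (continuity, Q = A*v):
  A = pi*(0.2571/2)^2 = 0.0519151 m^2
  Q = 0.0519151 * 2.492 = 0.129373 m^3/s
Step 2 — friction head loss (Darcy-Weisbach):
  hf = 0.0272 * (76/0.2571) * (2.492^2 / (2*9.81))
  hf = 2.54494 m
Step 3 — total head: H = 8 + 2.54494 = 10.5449 m
Step 4 — hydraulic power (P = rho*g*Q*H):
  P = 1000 * 9.81 * 0.129373 * 10.5449 = 13380 W
Therefore the hydraulic power required at the pump = 13380 W.


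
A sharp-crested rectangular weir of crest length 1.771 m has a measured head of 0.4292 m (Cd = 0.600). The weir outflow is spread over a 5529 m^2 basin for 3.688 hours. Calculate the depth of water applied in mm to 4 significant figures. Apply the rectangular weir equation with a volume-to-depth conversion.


Approach: apply the rectangular weir equation with a volume-to-depth conversion, Q = (2/3)*Cd*L*sqrt(2g)*H^1.5; d = Q*t/A * 1000.
Step 1 — weir discharge:
  Q = (2/3)*0.600*1.771*sqrt(2*9.81)*0.4292^1.5 = 0.882303 m^3/s
Step 2 — volume: V = 0.882303 * 3.688*3600 = 11714.2 m^3
Step 3 — depth: d = V/A * 1000 = 11714.2/5529 * 1000 = 2119 mm
Therefore the depth of water applied = 2119 mm.


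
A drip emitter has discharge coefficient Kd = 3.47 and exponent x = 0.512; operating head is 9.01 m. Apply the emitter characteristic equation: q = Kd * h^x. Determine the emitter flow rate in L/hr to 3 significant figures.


q = 3.47 * 9.01^0.512 = 10.7 L/hr
Therefore the emitter flow rate = 10.7 L/hr.


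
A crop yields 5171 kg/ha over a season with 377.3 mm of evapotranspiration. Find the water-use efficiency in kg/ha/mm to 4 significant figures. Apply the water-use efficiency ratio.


Approach: apply the water-use efficiency ratio, WUE = yield/ET.
WUE = 5171 / 377.3 = 13.71 kg/ha/mm
Therefore the water-use efficiency = 13.71 kg/ha/mm.


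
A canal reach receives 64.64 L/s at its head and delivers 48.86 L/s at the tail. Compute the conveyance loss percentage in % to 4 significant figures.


Approach: apply the conveyance loss ratio, loss% = ((Q_head - Q_tail)/Q_head)*100.
loss = ((64.64 - 48.86)/64.64)*100 = 24.41 %
Therefore the conveyance loss percentage = 24.41 %.


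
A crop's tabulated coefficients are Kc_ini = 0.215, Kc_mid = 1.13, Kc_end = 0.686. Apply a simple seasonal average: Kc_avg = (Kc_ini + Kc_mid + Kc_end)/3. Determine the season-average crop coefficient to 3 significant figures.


Kc_avg = (0.215 + 1.13 + 0.686)/3 = 0.677
Therefore the season-average crop coefficient = 0.677.


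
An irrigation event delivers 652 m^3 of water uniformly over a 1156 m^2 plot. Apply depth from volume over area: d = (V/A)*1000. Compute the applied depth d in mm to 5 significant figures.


d = (652 / 1156) * 1000 = 564.01 mm
Therefore the applied depth d = 564.01 mm.


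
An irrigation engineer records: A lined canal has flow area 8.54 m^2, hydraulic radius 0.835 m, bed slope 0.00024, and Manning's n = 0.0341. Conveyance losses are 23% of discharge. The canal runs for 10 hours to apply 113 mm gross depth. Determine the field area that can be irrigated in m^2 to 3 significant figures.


Approach: apply Manning's equation with a conveyance and depth budget, Q = (1/n)*A*R^(2/3)*S^(1/2); Q_field = Q*(1-loss); Area = Q_field*t/(d/1000).
Step 1 — canal discharge (Manning's equation):
  Q = (1/0.0341) * 8.54 * 0.835^(2/3) * 0.00024^(1/2) = 3.4403 m^3/s
Step 2 — delivered flow: Q_field = 3.4403*(1 - 23/100) = 2.6491 m^3/s
Step 3 — volume delivered: V = 2.6491 * 10*3600 = 95366 m^3
Step 4 — area served: A = V / (depth/1000) = 95366 / 0.113 = 844000 m^2
Therefore the field area that can be irrigated = 844000 m^2.


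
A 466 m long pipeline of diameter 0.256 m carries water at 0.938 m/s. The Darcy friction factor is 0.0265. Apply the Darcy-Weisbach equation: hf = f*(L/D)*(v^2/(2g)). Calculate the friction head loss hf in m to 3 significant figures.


hf = 0.0265 * (466/0.256) * (0.938^2 / (2*9.81))
hf = 2.16 m
Therefore the friction head loss hf = 2.16 m.


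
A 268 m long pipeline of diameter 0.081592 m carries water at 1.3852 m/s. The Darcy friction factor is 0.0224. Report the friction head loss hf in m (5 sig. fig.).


Approach: apply the Darcy-Weisbach equation, hf = f*(L/D)*(v^2/(2g)).
hf = 0.0224 * (268/0.081592) * (1.3852^2 / (2*9.81))
hf = 7.1955 m
Therefore the friction head loss hf = 7.1955 m.


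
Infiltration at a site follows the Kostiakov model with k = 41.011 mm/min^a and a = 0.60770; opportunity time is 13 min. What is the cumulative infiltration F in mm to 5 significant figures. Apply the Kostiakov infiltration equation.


Approach: apply the Kostiakov infiltration equation, F = k*t^a.
F = 41.011 * 13^0.60770 = 194.91 mm
Therefore the cumulative infiltration F = 194.91 mm.


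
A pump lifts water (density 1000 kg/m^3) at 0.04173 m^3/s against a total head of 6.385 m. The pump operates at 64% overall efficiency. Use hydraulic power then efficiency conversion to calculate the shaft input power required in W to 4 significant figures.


Approach: apply hydraulic power then efficiency conversion, P = rho*g*Q*H; P_in = P/eta.
Step 1 — hydraulic power (P = rho*g*Q*H):
  P = 1000 * 9.81 * 0.04173 * 6.385 = 2613.84 W
Step 2 — input power: P_in = P/eta = 2613.84 / 0.64 = 4084 W
Therefore the shaft input power required = 4084 W.


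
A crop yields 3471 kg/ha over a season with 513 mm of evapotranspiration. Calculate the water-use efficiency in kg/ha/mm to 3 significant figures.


Approach: apply the water-use efficiency ratio, WUE = yield/ET.
WUE = 3471 / 513 = 6.77 kg/ha/mm
Therefore the water-use efficiency = 6.77 kg/ha/mm.


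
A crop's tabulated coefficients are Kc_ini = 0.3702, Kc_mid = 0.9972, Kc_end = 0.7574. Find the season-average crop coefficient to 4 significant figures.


Approach: apply a simple seasonal average, Kc_avg = (Kc_ini + Kc_mid + Kc_end)/3.
Kc_avg = (0.3702 + 0.9972 + 0.7574)/3 = 0.7083
Therefore the season-average crop coefficient = 0.7083.
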